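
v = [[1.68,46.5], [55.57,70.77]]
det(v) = -2465.11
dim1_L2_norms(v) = [46.53, 89.98]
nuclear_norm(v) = 123.25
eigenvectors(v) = [[-0.87,-0.44], [0.5,-0.9]]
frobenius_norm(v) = 101.30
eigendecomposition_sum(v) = [[-19.71, 9.55], [11.41, -5.53]] + [[21.39, 36.95], [44.16, 76.3]]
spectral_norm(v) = 98.14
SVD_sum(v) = [[21.18, 34.54], [46.73, 76.19]] + [[-19.5, 11.96], [8.84, -5.42]]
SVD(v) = [[-0.41, -0.91], [-0.91, 0.41]] @ diag([98.13509786990672, 25.1195693845222]) @ [[-0.52, -0.85], [0.85, -0.52]]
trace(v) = 72.45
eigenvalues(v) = [-25.24, 97.69]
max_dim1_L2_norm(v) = 89.98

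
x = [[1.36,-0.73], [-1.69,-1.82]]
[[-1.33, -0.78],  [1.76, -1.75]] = x@[[-1.0,-0.04], [-0.04,1.00]]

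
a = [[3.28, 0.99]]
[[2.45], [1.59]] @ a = [[8.04, 2.43], [5.22, 1.57]]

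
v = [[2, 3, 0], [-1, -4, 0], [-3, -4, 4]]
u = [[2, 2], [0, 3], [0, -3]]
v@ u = [[4, 13], [-2, -14], [-6, -30]]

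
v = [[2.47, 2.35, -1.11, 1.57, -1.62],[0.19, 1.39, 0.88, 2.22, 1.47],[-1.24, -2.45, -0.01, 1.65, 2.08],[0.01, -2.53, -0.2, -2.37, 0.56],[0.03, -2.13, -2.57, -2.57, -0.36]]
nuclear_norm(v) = 15.68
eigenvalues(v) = [(-0.3+3.94j), (-0.3-3.94j), (2.76+0j), (0.89+0j), (-1.94+0j)]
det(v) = -74.65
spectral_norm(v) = 6.46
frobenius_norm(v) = 8.52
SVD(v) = [[-0.5,0.49,-0.59,-0.31,-0.27], [-0.37,-0.38,-0.14,-0.40,0.73], [0.2,-0.68,-0.63,0.08,-0.32], [0.52,0.04,0.09,-0.83,-0.15], [0.55,0.39,-0.48,0.22,0.51]] @ diag([6.463789802119552, 4.788073312260957, 2.415481916344556, 1.147138194898651, 0.8705150337855916]) @ [[-0.24, -0.72, -0.20, -0.61, 0.12],[0.41, 0.28, -0.4, -0.48, -0.60],[-0.30, 0.31, 0.73, -0.52, -0.13],[-0.82, 0.15, -0.35, 0.17, -0.4],[-0.13, 0.53, -0.39, -0.32, 0.67]]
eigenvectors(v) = [[(-0.12-0.23j), -0.12+0.23j, (-0.9+0j), (0.25+0j), 0.40+0.00j], [0.30+0.24j, (0.3-0.24j), -0.12+0.00j, (-0.56+0j), (0.1+0j)], [0.02+0.57j, (0.02-0.57j), 0.35+0.00j, 0.44+0.00j, 0.65+0.00j], [-0.26+0.14j, (-0.26-0.14j), 0.02+0.00j, 0.31+0.00j, (-0.59+0j)], [(-0.6+0j), (-0.6-0j), (-0.23+0j), (-0.58+0j), 0.22+0.00j]]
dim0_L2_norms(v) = [2.77, 4.94, 2.94, 4.73, 3.09]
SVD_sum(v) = [[0.76, 2.32, 0.64, 1.94, -0.38], [0.57, 1.73, 0.48, 1.45, -0.29], [-0.31, -0.95, -0.26, -0.8, 0.16], [-0.80, -2.44, -0.68, -2.04, 0.4], [-0.84, -2.58, -0.72, -2.16, 0.43]] + [[0.97,0.65,-0.92,-1.13,-1.41], [-0.76,-0.51,0.73,0.88,1.1], [-1.34,-0.9,1.28,1.56,1.95], [0.08,0.05,-0.07,-0.09,-0.11], [0.78,0.53,-0.75,-0.91,-1.14]] + [[0.43, -0.44, -1.04, 0.74, 0.19], [0.1, -0.1, -0.24, 0.17, 0.04], [0.45, -0.46, -1.1, 0.78, 0.20], [-0.07, 0.07, 0.16, -0.12, -0.03], [0.35, -0.36, -0.85, 0.60, 0.15]] + [[0.29, -0.05, 0.12, -0.06, 0.14], [0.37, -0.07, 0.16, -0.08, 0.18], [-0.08, 0.01, -0.03, 0.02, -0.04], [0.78, -0.15, 0.33, -0.17, 0.38], [-0.2, 0.04, -0.09, 0.04, -0.10]] + [[0.03, -0.12, 0.09, 0.08, -0.16], [-0.08, 0.34, -0.25, -0.21, 0.43], [0.04, -0.15, 0.11, 0.09, -0.19], [0.02, -0.07, 0.05, 0.04, -0.09], [-0.06, 0.24, -0.17, -0.14, 0.30]]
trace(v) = 1.12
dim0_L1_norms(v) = [3.94, 10.85, 4.77, 10.38, 6.09]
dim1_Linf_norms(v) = [2.47, 2.22, 2.45, 2.53, 2.57]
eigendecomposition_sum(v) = [[0.01-0.09j, 0.09-0.82j, -0.27-0.38j, (-0.48-0.55j), -0.55+0.18j], [0.04+0.14j, 0.36+1.17j, 0.59+0.36j, (0.98+0.47j), 0.64-0.56j], [-0.12+0.17j, (-0.95+1.54j), (0.18+1.01j), 0.43+1.55j, (1.25+0.17j)], [(-0.11-0.01j), -0.94-0.08j, -0.43+0.32j, (-0.62+0.56j), (0.21+0.62j)], [(-0.18-0.13j), -1.57-1.06j, (-1.06+0.14j), -1.64+0.38j, -0.23+1.30j]] + [[0.01+0.09j, 0.09+0.82j, -0.27+0.38j, -0.48+0.55j, -0.55-0.18j], [0.04-0.14j, 0.36-1.17j, (0.59-0.36j), (0.98-0.47j), (0.64+0.56j)], [(-0.12-0.17j), (-0.95-1.54j), (0.18-1.01j), 0.43-1.55j, (1.25-0.17j)], [-0.11+0.01j, -0.94+0.08j, -0.43-0.32j, (-0.62-0.56j), 0.21-0.62j], [(-0.18+0.13j), (-1.57+1.06j), (-1.06-0.14j), -1.64-0.38j, -0.23-1.30j]] + [[2.48-0.00j,(2.02-0j),-0.27-0.00j,(1.66-0j),-0.22+0.00j], [(0.33-0j),(0.26-0j),-0.04-0.00j,(0.22-0j),(-0.03+0j)], [(-0.96+0j),(-0.78+0j),(0.1+0j),-0.64+0.00j,0.08-0.00j], [-0.05+0.00j,-0.04+0.00j,(0.01+0j),-0.03+0.00j,-0j], [(0.63-0j),(0.51-0j),(-0.07-0j),(0.42-0j),-0.06+0.00j]] + [[(0.08+0j), (-0.14-0j), 0.07+0.00j, (0.07+0j), -0.11+0.00j], [-0.18-0.00j, (0.33+0j), -0.17-0.00j, -0.16-0.00j, 0.26-0.00j], [0.14+0.00j, -0.25-0.00j, 0.13+0.00j, 0.12+0.00j, (-0.2+0j)], [0.10+0.00j, -0.18-0.00j, 0.10+0.00j, (0.09+0j), (-0.15+0j)], [(-0.18-0j), (0.33+0j), (-0.17-0j), (-0.16-0j), (0.27-0j)]] + [[-0.12-0.00j,0.30+0.00j,-0.38-0.00j,0.81-0.00j,(-0.19-0j)], [-0.03-0.00j,(0.07+0j),-0.09-0.00j,0.20-0.00j,(-0.05-0j)], [-0.19-0.00j,0.48+0.00j,-0.61-0.00j,(1.3-0j),(-0.31-0j)], [0.17+0.00j,-0.44-0.00j,0.55+0.00j,(-1.18+0j),(0.28+0j)], [-0.07-0.00j,0.17+0.00j,(-0.21-0j),0.45-0.00j,-0.11-0.00j]]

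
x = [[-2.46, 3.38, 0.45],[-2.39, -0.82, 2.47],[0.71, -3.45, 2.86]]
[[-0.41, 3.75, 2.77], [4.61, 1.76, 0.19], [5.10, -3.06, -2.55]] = x@[[-0.55, -1.31, -0.41], [-0.67, 0.22, 0.54], [1.11, -0.48, -0.14]]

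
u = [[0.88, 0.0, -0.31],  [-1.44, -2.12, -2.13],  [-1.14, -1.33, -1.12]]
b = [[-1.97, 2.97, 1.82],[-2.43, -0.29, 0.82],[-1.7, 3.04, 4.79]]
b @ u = [[-8.09, -8.72, -7.75],[-2.66, -0.48, 0.45],[-11.33, -12.82, -11.31]]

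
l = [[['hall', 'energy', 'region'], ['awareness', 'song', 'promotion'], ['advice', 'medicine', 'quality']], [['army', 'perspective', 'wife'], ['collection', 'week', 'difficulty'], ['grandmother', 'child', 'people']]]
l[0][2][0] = 'advice'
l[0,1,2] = 'promotion'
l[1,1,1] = 'week'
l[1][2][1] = 'child'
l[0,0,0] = 'hall'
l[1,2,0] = 'grandmother'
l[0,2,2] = 'quality'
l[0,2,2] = 'quality'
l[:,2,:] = [['advice', 'medicine', 'quality'], ['grandmother', 'child', 'people']]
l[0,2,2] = 'quality'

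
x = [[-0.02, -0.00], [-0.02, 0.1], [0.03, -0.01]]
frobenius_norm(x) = 0.11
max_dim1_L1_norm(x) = 0.12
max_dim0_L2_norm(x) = 0.1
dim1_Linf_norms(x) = [0.02, 0.1, 0.03]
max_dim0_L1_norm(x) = 0.11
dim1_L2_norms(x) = [0.02, 0.1, 0.03]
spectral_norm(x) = 0.10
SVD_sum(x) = [[-0.00, 0.0], [-0.03, 0.10], [0.00, -0.02]] + [[-0.02, -0.0], [0.01, 0.00], [0.03, 0.01]]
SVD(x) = [[-0.05, 0.58], [-0.99, -0.16], [0.17, -0.80]] @ diag([0.10338533724627082, 0.03333874686419465]) @ [[0.25,-0.97], [-0.97,-0.25]]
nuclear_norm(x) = 0.14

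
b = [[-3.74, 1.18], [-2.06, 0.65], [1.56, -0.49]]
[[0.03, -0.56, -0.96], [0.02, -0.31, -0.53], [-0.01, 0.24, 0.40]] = b @ [[0.07, 0.11, 0.26],[0.25, -0.13, 0.01]]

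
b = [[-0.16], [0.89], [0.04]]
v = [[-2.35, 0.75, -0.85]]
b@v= [[0.38, -0.12, 0.14], [-2.09, 0.67, -0.76], [-0.09, 0.03, -0.03]]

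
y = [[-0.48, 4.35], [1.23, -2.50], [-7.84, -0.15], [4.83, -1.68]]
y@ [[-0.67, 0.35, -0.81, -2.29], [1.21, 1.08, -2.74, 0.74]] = [[5.59,4.53,-11.53,4.32], [-3.85,-2.27,5.85,-4.67], [5.07,-2.91,6.76,17.84], [-5.27,-0.12,0.69,-12.30]]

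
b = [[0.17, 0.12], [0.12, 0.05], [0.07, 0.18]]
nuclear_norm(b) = 0.39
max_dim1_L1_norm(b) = 0.29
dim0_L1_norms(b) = [0.36, 0.35]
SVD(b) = [[-0.69,-0.37],[-0.40,-0.51],[-0.60,0.78]] @ diag([0.29623281049255973, 0.0987224492589159]) @ [[-0.7, -0.71], [-0.71, 0.7]]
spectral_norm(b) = 0.30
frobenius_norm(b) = 0.31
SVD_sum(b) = [[0.14, 0.15], [0.08, 0.09], [0.12, 0.13]] + [[0.03, -0.03], [0.04, -0.04], [-0.05, 0.05]]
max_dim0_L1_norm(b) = 0.36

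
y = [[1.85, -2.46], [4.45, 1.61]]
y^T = [[1.85, 4.45], [-2.46, 1.61]]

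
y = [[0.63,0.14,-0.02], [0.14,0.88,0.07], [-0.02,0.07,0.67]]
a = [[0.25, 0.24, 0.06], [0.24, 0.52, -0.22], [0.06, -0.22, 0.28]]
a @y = [[0.19, 0.25, 0.05], [0.23, 0.48, -0.12], [0.00, -0.17, 0.17]]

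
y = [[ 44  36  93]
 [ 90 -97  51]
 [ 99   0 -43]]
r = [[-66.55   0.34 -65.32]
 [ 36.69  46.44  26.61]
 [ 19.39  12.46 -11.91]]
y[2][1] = 0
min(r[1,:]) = 26.61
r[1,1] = 46.44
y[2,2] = -43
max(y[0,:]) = 93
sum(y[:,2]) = 101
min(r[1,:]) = 26.61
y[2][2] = -43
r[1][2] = 26.61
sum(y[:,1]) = -61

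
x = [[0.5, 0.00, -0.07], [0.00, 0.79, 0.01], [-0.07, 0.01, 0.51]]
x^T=[[0.5, 0.00, -0.07], [0.00, 0.79, 0.01], [-0.07, 0.01, 0.51]]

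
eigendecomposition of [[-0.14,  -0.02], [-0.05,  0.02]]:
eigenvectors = [[-0.96,0.12], [-0.29,-0.99]]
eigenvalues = [-0.15, 0.03]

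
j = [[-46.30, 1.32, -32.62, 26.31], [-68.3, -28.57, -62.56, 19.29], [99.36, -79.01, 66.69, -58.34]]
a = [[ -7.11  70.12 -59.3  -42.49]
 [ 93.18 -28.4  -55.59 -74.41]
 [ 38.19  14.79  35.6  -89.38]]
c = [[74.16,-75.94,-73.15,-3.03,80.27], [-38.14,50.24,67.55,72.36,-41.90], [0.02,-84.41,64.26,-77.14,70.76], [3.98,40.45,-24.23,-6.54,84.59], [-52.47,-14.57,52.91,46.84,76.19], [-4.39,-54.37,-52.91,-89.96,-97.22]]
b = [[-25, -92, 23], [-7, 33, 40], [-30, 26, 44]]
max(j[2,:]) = 99.36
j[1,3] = 19.29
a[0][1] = 70.12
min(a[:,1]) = -28.4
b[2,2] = 44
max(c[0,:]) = 80.27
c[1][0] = -38.14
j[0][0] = -46.3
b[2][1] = 26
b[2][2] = 44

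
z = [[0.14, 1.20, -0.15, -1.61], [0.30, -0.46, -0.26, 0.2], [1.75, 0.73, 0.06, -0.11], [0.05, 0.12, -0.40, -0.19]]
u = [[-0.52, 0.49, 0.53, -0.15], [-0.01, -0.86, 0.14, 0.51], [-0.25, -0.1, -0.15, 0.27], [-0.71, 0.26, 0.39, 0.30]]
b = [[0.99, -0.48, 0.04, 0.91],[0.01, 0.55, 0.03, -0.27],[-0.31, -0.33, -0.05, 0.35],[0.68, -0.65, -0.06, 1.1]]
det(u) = -0.03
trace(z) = -0.45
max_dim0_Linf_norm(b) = 1.1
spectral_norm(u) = 1.28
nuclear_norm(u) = 2.73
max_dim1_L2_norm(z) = 2.02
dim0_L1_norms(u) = [1.49, 1.71, 1.21, 1.23]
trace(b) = 2.59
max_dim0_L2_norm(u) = 1.03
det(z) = -0.43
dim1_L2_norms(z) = [2.02, 0.64, 1.9, 0.46]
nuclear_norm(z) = 4.69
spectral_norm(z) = 2.29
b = u @ z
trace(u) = -1.23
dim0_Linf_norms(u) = [0.71, 0.86, 0.53, 0.51]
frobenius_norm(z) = 2.88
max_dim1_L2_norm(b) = 1.45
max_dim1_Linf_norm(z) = 1.75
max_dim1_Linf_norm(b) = 1.1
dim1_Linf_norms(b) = [0.99, 0.55, 0.35, 1.1]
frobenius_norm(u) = 1.68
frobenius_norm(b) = 2.20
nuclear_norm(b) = 3.06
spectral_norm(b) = 2.07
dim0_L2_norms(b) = [1.24, 1.03, 0.09, 1.49]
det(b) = 0.01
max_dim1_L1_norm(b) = 2.49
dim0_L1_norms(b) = [1.99, 2.01, 0.18, 2.63]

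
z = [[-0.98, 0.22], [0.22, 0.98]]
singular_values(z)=[1.0, 1.0]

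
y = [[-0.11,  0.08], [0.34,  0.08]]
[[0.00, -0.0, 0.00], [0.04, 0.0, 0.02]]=y @ [[0.09, 0.01, 0.04], [0.15, 0.01, 0.07]]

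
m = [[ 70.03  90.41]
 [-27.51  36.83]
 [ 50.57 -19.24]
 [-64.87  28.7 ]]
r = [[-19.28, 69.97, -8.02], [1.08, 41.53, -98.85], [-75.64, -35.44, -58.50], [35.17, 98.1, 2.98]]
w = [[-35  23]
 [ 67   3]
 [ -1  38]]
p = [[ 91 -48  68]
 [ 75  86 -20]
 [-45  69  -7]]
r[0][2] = -8.02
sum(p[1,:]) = 141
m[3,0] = -64.87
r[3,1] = 98.1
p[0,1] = -48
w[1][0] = 67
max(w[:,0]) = 67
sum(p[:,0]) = 121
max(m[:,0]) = 70.03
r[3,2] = 2.98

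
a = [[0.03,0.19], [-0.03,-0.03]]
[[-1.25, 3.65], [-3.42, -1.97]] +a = [[-1.22,3.84], [-3.45,-2.00]]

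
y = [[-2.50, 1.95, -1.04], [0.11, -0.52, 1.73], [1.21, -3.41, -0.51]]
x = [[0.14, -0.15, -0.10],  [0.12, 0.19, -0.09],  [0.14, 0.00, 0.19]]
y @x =[[-0.26, 0.75, -0.12], [0.20, -0.12, 0.36], [-0.31, -0.83, 0.09]]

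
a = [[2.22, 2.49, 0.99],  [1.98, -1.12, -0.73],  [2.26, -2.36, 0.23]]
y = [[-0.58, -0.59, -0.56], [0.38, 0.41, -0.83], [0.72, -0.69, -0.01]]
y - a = [[-2.8, -3.08, -1.55], [-1.6, 1.53, -0.1], [-1.54, 1.67, -0.24]]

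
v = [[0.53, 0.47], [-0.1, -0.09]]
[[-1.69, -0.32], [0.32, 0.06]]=v @ [[-1.21,  -1.96], [-2.23,  1.52]]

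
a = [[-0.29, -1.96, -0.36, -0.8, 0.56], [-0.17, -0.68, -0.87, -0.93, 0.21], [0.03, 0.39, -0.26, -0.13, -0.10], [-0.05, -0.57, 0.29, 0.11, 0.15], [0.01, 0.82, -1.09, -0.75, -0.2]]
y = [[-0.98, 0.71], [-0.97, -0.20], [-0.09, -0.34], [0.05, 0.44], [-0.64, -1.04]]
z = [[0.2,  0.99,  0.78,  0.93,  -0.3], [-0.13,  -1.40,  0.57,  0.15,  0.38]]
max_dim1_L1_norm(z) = 3.2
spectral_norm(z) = 1.86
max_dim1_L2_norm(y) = 1.22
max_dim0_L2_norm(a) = 2.34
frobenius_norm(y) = 2.06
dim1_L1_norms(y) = [1.69, 1.17, 0.43, 0.49, 1.68]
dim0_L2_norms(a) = [0.34, 2.34, 1.49, 1.45, 0.66]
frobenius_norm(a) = 3.21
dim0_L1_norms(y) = [2.73, 2.73]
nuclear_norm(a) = 4.50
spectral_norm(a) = 2.59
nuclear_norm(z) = 3.12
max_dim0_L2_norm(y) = 1.52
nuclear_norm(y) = 2.91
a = y @ z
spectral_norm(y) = 1.56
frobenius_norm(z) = 2.25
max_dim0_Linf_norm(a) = 1.96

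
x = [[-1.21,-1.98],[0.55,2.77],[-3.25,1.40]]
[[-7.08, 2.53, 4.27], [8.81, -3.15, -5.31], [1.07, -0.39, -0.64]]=x @ [[0.96, -0.34, -0.58], [2.99, -1.07, -1.8]]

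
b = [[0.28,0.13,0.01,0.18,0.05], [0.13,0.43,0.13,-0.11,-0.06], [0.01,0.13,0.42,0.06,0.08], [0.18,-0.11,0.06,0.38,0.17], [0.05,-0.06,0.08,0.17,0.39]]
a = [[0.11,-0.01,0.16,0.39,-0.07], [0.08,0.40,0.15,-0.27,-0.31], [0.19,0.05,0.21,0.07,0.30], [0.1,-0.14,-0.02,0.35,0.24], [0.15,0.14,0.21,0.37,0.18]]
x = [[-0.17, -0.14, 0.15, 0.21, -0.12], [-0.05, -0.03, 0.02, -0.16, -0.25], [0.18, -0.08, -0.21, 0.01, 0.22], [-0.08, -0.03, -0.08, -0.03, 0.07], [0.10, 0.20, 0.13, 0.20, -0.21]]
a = x + b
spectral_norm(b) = 0.67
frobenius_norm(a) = 1.09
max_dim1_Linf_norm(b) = 0.43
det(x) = -0.00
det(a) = -0.00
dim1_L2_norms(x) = [0.36, 0.3, 0.36, 0.14, 0.39]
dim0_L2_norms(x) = [0.28, 0.26, 0.3, 0.33, 0.42]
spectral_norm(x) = 0.54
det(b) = 0.00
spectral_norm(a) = 0.85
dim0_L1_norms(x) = [0.58, 0.48, 0.59, 0.61, 0.87]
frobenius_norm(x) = 0.72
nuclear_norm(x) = 1.40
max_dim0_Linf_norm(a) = 0.4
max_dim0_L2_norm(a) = 0.7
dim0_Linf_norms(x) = [0.18, 0.2, 0.21, 0.21, 0.25]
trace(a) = 1.25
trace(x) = -0.65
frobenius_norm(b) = 0.99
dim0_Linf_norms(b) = [0.28, 0.43, 0.42, 0.38, 0.39]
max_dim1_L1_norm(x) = 0.84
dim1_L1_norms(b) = [0.65, 0.86, 0.7, 0.9, 0.75]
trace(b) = 1.90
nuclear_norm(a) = 1.95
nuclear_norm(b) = 1.90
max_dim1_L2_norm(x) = 0.39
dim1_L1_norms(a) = [0.74, 1.21, 0.82, 0.85, 1.05]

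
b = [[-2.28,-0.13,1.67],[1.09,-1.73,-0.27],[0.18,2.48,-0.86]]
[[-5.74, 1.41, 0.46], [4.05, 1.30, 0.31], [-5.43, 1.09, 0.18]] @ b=[[14.71, -0.55, -10.36], [-7.76, -2.01, 6.15], [13.6, -0.73, -9.52]]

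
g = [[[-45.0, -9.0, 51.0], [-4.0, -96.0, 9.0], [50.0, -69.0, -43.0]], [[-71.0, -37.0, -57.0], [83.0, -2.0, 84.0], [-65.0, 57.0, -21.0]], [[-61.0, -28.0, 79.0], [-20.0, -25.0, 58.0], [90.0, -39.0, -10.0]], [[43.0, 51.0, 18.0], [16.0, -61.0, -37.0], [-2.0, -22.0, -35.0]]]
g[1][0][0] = -71.0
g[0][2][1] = -69.0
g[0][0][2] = 51.0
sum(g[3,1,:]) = -82.0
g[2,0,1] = -28.0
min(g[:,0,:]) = -71.0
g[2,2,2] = -10.0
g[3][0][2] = 18.0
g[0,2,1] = -69.0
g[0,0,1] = -9.0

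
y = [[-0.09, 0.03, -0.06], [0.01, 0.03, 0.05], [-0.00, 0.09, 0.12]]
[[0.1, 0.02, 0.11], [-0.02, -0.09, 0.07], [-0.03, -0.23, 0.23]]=y @ [[-1.24, 0.62, -1.58], [-0.3, -0.56, 1.11], [-0.02, -1.51, 1.05]]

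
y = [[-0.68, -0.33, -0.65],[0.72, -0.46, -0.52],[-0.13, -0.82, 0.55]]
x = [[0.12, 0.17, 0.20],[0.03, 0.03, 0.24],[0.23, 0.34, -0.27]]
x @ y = [[0.01, -0.28, -0.06], [-0.03, -0.22, 0.1], [0.12, -0.01, -0.47]]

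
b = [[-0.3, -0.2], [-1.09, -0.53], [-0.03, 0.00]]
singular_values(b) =[1.26, 0.05]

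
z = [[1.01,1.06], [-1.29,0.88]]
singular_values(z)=[1.64, 1.38]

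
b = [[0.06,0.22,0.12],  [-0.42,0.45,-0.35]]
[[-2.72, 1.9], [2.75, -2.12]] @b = [[-0.96, 0.26, -0.99], [1.06, -0.35, 1.07]]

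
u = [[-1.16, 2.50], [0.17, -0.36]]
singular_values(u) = [2.78, 0.0]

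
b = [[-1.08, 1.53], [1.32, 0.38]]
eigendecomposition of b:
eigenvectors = [[-0.87, -0.55], [0.49, -0.84]]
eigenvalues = [-1.95, 1.25]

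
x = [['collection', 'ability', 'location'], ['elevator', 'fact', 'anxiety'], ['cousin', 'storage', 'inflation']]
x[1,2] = 'anxiety'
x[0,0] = 'collection'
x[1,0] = 'elevator'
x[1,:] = ['elevator', 'fact', 'anxiety']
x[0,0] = 'collection'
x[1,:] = ['elevator', 'fact', 'anxiety']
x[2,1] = 'storage'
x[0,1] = 'ability'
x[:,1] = ['ability', 'fact', 'storage']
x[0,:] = ['collection', 'ability', 'location']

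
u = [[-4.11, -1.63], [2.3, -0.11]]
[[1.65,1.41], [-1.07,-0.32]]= u @ [[-0.46,-0.16], [0.15,-0.46]]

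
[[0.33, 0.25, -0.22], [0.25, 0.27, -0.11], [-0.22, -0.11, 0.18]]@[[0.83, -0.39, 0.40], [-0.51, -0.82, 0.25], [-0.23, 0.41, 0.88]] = [[0.20, -0.42, 0.0], [0.10, -0.36, 0.07], [-0.17, 0.25, 0.04]]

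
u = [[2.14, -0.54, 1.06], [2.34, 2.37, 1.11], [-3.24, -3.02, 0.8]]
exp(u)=[[-2.80,-5.43,-1.33],[-0.96,-2.28,3.33],[-8.43,2.86,-5.11]]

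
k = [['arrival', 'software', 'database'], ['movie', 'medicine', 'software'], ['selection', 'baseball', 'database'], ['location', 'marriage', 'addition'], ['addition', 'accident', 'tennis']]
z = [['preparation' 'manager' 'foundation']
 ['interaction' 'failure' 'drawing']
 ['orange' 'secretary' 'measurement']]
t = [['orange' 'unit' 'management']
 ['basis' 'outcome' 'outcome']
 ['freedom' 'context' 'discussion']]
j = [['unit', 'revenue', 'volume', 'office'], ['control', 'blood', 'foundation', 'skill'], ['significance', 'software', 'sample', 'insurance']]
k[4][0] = 'addition'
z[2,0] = 'orange'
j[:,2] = ['volume', 'foundation', 'sample']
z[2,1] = 'secretary'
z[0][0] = 'preparation'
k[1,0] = 'movie'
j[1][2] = 'foundation'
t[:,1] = ['unit', 'outcome', 'context']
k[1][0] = 'movie'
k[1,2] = 'software'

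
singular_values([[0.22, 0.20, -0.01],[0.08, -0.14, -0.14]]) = [0.3, 0.21]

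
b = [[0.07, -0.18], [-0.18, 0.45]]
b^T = [[0.07, -0.18], [-0.18, 0.45]]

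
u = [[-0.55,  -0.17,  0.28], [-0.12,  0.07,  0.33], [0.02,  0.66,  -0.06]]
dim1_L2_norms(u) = [0.64, 0.36, 0.66]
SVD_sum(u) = [[-0.31,-0.39,0.22], [-0.08,-0.11,0.06], [0.29,0.37,-0.2]] + [[-0.19,0.22,0.14],  [-0.15,0.18,0.11],  [-0.24,0.29,0.18]] + [[-0.06, 0.00, -0.08], [0.11, -0.00, 0.16], [-0.03, 0.0, -0.04]]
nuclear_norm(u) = 1.57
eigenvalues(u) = [-0.7, -0.31, 0.47]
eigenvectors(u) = [[0.91, 0.8, 0.11], [0.28, -0.23, 0.62], [-0.31, 0.55, 0.78]]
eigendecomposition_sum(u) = [[-0.42, -0.45, 0.42],[-0.13, -0.14, 0.13],[0.14, 0.16, -0.14]] + [[-0.13,0.23,-0.16],[0.04,-0.07,0.05],[-0.09,0.16,-0.11]] + [[-0.01,0.05,0.03],[-0.03,0.27,0.16],[-0.04,0.35,0.20]]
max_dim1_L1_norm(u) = 1.0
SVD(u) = [[-0.71, 0.55, -0.44], [-0.2, 0.44, 0.87], [0.67, 0.71, -0.21]] @ diag([0.7625629798817511, 0.5889693303524476, 0.2218396484356533]) @ [[0.56, 0.72, -0.4], [-0.58, 0.69, 0.44], [0.59, -0.02, 0.81]]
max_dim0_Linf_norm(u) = 0.66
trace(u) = -0.54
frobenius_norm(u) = 0.99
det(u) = 0.10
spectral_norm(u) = 0.76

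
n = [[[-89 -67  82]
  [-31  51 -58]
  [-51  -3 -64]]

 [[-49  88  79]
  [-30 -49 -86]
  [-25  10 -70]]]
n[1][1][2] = -86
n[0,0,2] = 82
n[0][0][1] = -67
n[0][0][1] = -67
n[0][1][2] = -58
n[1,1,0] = -30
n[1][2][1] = 10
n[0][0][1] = -67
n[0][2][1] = -3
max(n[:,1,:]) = 51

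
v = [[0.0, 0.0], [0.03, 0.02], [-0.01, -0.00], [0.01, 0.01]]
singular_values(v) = [0.04, 0.01]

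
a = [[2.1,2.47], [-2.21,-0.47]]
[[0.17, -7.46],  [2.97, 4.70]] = a @ [[-1.66, -1.81],[1.48, -1.48]]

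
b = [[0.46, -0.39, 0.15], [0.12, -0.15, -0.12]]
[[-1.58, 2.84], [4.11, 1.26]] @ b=[[-0.39, 0.19, -0.58],  [2.04, -1.79, 0.47]]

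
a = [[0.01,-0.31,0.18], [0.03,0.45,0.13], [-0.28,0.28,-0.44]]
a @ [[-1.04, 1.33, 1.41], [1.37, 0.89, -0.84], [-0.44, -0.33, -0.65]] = [[-0.51, -0.32, 0.16], [0.53, 0.40, -0.42], [0.87, 0.02, -0.34]]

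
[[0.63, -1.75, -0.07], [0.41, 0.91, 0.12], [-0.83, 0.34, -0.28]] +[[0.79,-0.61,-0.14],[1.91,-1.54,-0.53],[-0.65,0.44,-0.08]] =[[1.42, -2.36, -0.21], [2.32, -0.63, -0.41], [-1.48, 0.78, -0.36]]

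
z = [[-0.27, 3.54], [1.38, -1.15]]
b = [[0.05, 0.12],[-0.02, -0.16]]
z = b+[[-0.32, 3.42], [1.4, -0.99]]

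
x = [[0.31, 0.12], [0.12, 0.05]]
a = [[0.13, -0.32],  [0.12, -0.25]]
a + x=[[0.44, -0.20], [0.24, -0.2]]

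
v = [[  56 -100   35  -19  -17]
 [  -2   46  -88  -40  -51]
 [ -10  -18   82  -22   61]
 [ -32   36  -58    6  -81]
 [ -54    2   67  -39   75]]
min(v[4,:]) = -54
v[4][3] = -39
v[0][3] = -19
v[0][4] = -17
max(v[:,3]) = 6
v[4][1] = 2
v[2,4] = 61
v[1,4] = -51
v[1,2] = -88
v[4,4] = 75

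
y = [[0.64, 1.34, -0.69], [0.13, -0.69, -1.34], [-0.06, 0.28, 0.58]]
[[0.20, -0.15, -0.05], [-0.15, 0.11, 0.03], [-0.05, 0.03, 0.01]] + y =[[0.84,1.19,-0.74], [-0.02,-0.58,-1.31], [-0.11,0.31,0.59]]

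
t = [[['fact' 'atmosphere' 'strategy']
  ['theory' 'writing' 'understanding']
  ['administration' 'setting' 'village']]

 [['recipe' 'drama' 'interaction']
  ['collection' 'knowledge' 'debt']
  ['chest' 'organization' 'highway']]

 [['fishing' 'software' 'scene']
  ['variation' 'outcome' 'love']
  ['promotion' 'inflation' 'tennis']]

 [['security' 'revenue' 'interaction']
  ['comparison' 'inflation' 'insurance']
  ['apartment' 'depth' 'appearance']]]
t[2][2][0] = 'promotion'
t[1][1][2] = 'debt'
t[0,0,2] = 'strategy'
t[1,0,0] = 'recipe'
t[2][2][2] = 'tennis'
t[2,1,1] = 'outcome'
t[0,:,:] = [['fact', 'atmosphere', 'strategy'], ['theory', 'writing', 'understanding'], ['administration', 'setting', 'village']]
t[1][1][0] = 'collection'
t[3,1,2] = 'insurance'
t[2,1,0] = 'variation'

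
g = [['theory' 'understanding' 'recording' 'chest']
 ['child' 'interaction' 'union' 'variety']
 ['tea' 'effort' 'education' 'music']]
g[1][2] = 'union'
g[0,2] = 'recording'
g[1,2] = 'union'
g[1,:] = ['child', 'interaction', 'union', 'variety']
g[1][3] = 'variety'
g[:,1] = ['understanding', 'interaction', 'effort']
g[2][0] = 'tea'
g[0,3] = 'chest'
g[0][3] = 'chest'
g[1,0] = 'child'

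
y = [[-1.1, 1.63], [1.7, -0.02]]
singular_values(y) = [2.31, 1.19]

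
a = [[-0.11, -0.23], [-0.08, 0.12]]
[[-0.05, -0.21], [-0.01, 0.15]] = a@[[0.25,-0.28],[0.1,1.05]]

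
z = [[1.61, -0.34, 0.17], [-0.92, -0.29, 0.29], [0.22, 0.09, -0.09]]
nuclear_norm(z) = 2.43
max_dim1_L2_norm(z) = 1.65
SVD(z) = [[-0.87, -0.49, 0.03], [0.48, -0.83, 0.27], [-0.11, 0.25, 0.96]] @ diag([1.8728356086796023, 0.5552271015172019, 0.0031062199712867103]) @ [[-1.00, 0.08, 0.00], [0.06, 0.78, -0.63], [-0.05, -0.62, -0.78]]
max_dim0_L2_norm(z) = 1.87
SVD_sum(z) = [[1.63, -0.13, -0.00],[-0.89, 0.07, 0.0],[0.21, -0.02, -0.0]] + [[-0.02, -0.21, 0.17],[-0.03, -0.36, 0.29],[0.01, 0.11, -0.09]] + [[-0.00,-0.0,-0.0], [-0.0,-0.0,-0.00], [-0.0,-0.00,-0.0]]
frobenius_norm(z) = 1.95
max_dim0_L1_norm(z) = 2.75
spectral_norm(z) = 1.87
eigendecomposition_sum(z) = [[1.65, -0.27, 0.11],[-0.71, 0.12, -0.05],[0.16, -0.03, 0.01]] + [[-0.04,-0.07,0.06], [-0.21,-0.4,0.34], [0.06,0.12,-0.10]] + [[-0.00, -0.0, -0.00],  [-0.00, -0.00, -0.00],  [-0.00, -0.0, -0.0]]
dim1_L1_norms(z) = [2.12, 1.5, 0.4]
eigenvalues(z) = [1.77, -0.54, -0.0]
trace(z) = 1.23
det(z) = 0.00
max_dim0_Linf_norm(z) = 1.61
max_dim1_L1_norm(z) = 2.12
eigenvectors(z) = [[0.91, -0.17, 0.05], [-0.40, -0.95, 0.63], [0.09, 0.27, 0.78]]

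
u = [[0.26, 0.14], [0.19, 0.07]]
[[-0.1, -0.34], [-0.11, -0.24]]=u@[[-1.03, -1.23], [1.19, -0.13]]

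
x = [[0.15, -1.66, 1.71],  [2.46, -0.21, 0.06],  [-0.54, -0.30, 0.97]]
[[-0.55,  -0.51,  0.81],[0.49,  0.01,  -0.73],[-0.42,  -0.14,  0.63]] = x@[[0.21,  0.03,  -0.31], [0.03,  0.27,  -0.04], [-0.31,  -0.04,  0.46]]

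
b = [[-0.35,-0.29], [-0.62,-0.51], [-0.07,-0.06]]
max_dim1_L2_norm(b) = 0.8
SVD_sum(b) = [[-0.35,-0.29],[-0.62,-0.51],[-0.07,-0.06]] + [[0.00, -0.00], [-0.0, 0.0], [0.0, -0.00]]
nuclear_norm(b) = 0.93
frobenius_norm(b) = 0.93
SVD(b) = [[-0.49,0.5], [-0.87,-0.37], [-0.1,0.78]] @ diag([0.9271433796394748, 0.0022701521298716014]) @ [[0.77, 0.64], [0.64, -0.77]]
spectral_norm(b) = 0.93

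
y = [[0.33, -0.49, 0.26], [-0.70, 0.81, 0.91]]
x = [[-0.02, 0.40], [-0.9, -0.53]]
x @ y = [[-0.29, 0.33, 0.36], [0.07, 0.01, -0.72]]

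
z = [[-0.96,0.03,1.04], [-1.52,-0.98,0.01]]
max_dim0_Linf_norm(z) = 1.52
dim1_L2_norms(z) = [1.42, 1.81]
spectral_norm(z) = 2.05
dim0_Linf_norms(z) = [1.52, 0.98, 1.04]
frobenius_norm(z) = 2.30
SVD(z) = [[-0.55, -0.84], [-0.84, 0.55]] @ diag([2.0520310353538203, 1.0315854932795088]) @ [[0.88, 0.39, -0.28], [-0.03, -0.54, -0.84]]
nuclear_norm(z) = 3.08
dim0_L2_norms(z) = [1.8, 0.98, 1.04]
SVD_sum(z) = [[-0.98, -0.44, 0.32], [-1.51, -0.67, 0.48]] + [[0.02,0.47,0.72], [-0.01,-0.31,-0.47]]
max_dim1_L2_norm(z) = 1.81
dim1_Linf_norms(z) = [1.04, 1.52]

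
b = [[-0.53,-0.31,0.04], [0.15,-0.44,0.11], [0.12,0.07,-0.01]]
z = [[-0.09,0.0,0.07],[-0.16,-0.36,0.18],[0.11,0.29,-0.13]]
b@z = [[0.1,  0.12,  -0.1], [0.07,  0.19,  -0.08], [-0.02,  -0.03,  0.02]]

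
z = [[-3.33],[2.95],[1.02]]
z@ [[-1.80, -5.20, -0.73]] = [[5.99, 17.32, 2.43], [-5.31, -15.34, -2.15], [-1.84, -5.30, -0.74]]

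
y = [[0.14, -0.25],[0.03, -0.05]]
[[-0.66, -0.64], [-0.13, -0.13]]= y@[[1.11, -1.75], [3.25, 1.58]]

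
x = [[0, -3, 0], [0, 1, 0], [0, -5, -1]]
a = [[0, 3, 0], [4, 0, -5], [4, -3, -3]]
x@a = [[-12, 0, 15], [4, 0, -5], [-24, 3, 28]]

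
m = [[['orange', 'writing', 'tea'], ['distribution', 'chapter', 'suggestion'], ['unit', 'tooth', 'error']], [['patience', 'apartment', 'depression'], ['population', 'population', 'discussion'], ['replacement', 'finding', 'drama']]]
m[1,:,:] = [['patience', 'apartment', 'depression'], ['population', 'population', 'discussion'], ['replacement', 'finding', 'drama']]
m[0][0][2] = 'tea'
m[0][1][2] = 'suggestion'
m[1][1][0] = 'population'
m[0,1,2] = 'suggestion'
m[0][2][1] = 'tooth'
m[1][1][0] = 'population'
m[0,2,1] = 'tooth'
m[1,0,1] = 'apartment'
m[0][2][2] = 'error'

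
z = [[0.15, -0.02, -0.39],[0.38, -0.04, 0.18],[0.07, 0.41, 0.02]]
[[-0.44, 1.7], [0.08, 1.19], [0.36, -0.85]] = z @ [[-0.19,4.11], [0.86,-2.64], [1.02,-2.65]]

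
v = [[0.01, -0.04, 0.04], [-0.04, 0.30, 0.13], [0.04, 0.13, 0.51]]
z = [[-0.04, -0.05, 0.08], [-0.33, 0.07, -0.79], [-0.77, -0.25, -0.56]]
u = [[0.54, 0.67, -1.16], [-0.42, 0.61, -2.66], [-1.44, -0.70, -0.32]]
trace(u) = 0.83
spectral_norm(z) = 1.24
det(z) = -0.00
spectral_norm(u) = 3.03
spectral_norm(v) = 0.57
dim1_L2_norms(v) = [0.06, 0.33, 0.53]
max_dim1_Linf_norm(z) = 0.79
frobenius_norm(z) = 1.31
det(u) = 0.01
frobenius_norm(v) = 0.62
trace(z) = -0.53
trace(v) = 0.82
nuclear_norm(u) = 4.82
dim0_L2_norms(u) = [1.59, 1.14, 2.92]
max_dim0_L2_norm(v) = 0.53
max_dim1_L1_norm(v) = 0.68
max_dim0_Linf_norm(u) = 2.66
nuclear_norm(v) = 0.82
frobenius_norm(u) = 3.52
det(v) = -0.00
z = v @ u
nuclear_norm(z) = 1.66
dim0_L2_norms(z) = [0.84, 0.26, 0.97]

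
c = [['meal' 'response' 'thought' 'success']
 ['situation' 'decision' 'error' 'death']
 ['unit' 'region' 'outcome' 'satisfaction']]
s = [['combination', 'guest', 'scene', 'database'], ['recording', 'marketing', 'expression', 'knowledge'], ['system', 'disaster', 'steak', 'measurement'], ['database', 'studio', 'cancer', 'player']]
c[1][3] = 'death'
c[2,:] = ['unit', 'region', 'outcome', 'satisfaction']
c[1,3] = 'death'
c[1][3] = 'death'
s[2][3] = 'measurement'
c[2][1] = 'region'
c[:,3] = ['success', 'death', 'satisfaction']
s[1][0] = 'recording'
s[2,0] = 'system'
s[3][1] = 'studio'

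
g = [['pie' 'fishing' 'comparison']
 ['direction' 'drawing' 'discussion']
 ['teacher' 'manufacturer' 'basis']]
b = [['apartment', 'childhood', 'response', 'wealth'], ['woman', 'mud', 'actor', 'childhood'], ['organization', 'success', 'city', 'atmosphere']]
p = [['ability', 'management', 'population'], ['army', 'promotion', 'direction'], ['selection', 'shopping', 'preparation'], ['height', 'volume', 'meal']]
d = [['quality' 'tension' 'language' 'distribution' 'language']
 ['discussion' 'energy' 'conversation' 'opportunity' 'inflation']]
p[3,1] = 'volume'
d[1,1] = 'energy'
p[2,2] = 'preparation'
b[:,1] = ['childhood', 'mud', 'success']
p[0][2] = 'population'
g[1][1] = 'drawing'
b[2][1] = 'success'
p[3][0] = 'height'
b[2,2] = 'city'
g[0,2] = 'comparison'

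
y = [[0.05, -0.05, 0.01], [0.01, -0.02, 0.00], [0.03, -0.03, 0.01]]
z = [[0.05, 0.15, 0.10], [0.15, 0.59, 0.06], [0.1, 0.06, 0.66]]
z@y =[[0.01, -0.01, 0.0], [0.02, -0.02, 0.00], [0.03, -0.03, 0.01]]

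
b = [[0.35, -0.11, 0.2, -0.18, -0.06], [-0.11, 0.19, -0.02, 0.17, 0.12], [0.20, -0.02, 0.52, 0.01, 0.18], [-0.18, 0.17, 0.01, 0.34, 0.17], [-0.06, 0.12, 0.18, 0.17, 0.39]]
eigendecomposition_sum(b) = [[0.19, -0.15, 0.03, -0.22, -0.18], [-0.15, 0.11, -0.02, 0.17, 0.14], [0.03, -0.02, 0.0, -0.04, -0.03], [-0.22, 0.17, -0.04, 0.26, 0.21], [-0.18, 0.14, -0.03, 0.21, 0.17]] + [[0.09, 0.0, 0.21, 0.01, 0.11], [0.0, 0.0, 0.01, 0.0, 0.0], [0.21, 0.01, 0.48, 0.03, 0.25], [0.01, 0.00, 0.03, 0.0, 0.02], [0.11, 0.00, 0.25, 0.02, 0.14]] + [[0.0, -0.01, -0.00, 0.01, 0.0], [-0.01, 0.04, 0.01, -0.03, -0.01], [-0.00, 0.01, 0.00, -0.01, -0.0], [0.01, -0.03, -0.01, 0.02, 0.01], [0.00, -0.01, -0.00, 0.01, 0.00]] + [[0.07,  0.05,  -0.04,  0.01,  0.01], [0.05,  0.03,  -0.02,  0.01,  0.01], [-0.04,  -0.02,  0.02,  -0.01,  -0.01], [0.01,  0.01,  -0.01,  0.00,  0.0], [0.01,  0.01,  -0.01,  0.0,  0.0]] + [[0.0, 0.0, 0.0, 0.01, -0.01], [0.00, 0.0, 0.01, 0.02, -0.02], [0.0, 0.01, 0.02, 0.03, -0.04], [0.01, 0.02, 0.03, 0.05, -0.07], [-0.01, -0.02, -0.04, -0.07, 0.08]]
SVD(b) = [[-0.50, -0.36, 0.07, -0.74, -0.25], [0.39, -0.01, 0.18, -0.5, 0.75], [-0.08, -0.82, 0.32, 0.41, 0.22], [0.60, -0.06, 0.57, -0.14, -0.55], [0.47, -0.44, -0.74, -0.12, -0.16]] @ diag([0.7374018820869332, 0.7035491794053992, 0.15687304652879566, 0.12140668407484047, 0.07076920790403127]) @ [[-0.5, 0.39, -0.08, 0.6, 0.47], [-0.36, -0.01, -0.82, -0.06, -0.44], [0.07, 0.18, 0.32, 0.57, -0.74], [-0.74, -0.5, 0.41, -0.14, -0.12], [-0.25, 0.75, 0.22, -0.55, -0.16]]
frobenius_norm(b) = 1.04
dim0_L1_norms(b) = [0.9, 0.61, 0.93, 0.87, 0.92]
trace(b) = 1.79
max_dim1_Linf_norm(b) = 0.52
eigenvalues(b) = [0.74, 0.7, 0.07, 0.12, 0.16]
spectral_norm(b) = 0.74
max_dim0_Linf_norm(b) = 0.52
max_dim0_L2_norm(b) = 0.59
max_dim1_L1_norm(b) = 0.93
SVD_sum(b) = [[0.19, -0.15, 0.03, -0.22, -0.18], [-0.15, 0.11, -0.02, 0.17, 0.14], [0.03, -0.02, 0.0, -0.04, -0.03], [-0.22, 0.17, -0.04, 0.26, 0.21], [-0.18, 0.14, -0.03, 0.21, 0.17]] + [[0.09, 0.00, 0.21, 0.01, 0.11], [0.0, 0.00, 0.01, 0.0, 0.00], [0.21, 0.01, 0.48, 0.03, 0.25], [0.01, 0.0, 0.03, 0.0, 0.02], [0.11, 0.00, 0.25, 0.02, 0.14]] + [[0.00, 0.00, 0.00, 0.01, -0.01], [0.00, 0.0, 0.01, 0.02, -0.02], [0.0, 0.01, 0.02, 0.03, -0.04], [0.01, 0.02, 0.03, 0.05, -0.07], [-0.01, -0.02, -0.04, -0.07, 0.08]] + [[0.07, 0.05, -0.04, 0.01, 0.01],[0.05, 0.03, -0.02, 0.01, 0.01],[-0.04, -0.02, 0.02, -0.01, -0.01],[0.01, 0.01, -0.01, 0.00, 0.00],[0.01, 0.01, -0.01, 0.00, 0.0]] + [[0.0, -0.01, -0.0, 0.01, 0.0],[-0.01, 0.04, 0.01, -0.03, -0.01],[-0.0, 0.01, 0.0, -0.01, -0.00],[0.01, -0.03, -0.01, 0.02, 0.01],[0.00, -0.01, -0.0, 0.01, 0.0]]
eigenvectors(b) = [[-0.5, 0.36, 0.25, 0.74, -0.07], [0.39, 0.01, -0.75, 0.50, -0.18], [-0.08, 0.82, -0.22, -0.41, -0.32], [0.60, 0.06, 0.55, 0.14, -0.57], [0.47, 0.44, 0.16, 0.12, 0.74]]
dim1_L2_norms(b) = [0.46, 0.3, 0.59, 0.45, 0.48]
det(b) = 0.00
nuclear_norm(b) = 1.79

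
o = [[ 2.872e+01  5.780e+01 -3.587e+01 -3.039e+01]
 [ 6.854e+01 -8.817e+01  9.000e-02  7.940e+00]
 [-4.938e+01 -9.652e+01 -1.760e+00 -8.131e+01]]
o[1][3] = 7.94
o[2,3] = -81.31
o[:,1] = [57.8, -88.17, -96.52]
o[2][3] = -81.31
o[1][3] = 7.94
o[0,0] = 28.72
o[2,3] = -81.31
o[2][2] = -1.76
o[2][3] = -81.31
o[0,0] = 28.72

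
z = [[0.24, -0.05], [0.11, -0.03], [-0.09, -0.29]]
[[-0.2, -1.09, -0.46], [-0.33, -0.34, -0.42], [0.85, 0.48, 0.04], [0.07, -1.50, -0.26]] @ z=[[-0.13, 0.18], [-0.08, 0.15], [0.25, -0.07], [-0.12, 0.12]]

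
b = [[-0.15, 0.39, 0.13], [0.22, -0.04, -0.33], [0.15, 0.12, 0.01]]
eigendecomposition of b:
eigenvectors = [[(-0.82+0j), (-0.5-0.36j), -0.50+0.36j], [0.56+0.00j, 0.02-0.49j, 0.02+0.49j], [(0.13+0j), (-0.62+0j), (-0.62-0j)]]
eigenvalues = [(-0.44+0j), (0.13+0.18j), (0.13-0.18j)]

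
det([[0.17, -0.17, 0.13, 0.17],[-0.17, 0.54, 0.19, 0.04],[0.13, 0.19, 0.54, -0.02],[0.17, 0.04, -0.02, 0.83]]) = -0.001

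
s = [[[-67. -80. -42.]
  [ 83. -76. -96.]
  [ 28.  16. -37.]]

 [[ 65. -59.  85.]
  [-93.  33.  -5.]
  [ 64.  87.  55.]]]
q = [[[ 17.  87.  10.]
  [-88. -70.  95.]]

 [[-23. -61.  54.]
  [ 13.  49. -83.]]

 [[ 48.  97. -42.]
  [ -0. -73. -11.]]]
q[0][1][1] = -70.0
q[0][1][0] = -88.0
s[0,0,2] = -42.0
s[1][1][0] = -93.0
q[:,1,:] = [[-88.0, -70.0, 95.0], [13.0, 49.0, -83.0], [-0.0, -73.0, -11.0]]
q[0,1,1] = -70.0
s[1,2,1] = 87.0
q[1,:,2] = [54.0, -83.0]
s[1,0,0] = 65.0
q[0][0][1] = 87.0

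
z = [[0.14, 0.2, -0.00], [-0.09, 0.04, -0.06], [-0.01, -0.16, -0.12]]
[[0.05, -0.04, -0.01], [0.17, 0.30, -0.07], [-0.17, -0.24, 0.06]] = z @ [[-1.36, -2.64, 0.53], [1.18, 1.65, -0.43], [-0.04, 0.05, 0.04]]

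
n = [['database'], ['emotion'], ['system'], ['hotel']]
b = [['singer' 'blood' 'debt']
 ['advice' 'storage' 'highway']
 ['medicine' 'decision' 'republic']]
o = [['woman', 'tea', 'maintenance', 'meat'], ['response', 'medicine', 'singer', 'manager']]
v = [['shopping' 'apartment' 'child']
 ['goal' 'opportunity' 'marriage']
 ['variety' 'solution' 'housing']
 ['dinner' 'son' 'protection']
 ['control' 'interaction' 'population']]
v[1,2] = 'marriage'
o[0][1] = 'tea'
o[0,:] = ['woman', 'tea', 'maintenance', 'meat']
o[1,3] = 'manager'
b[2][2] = 'republic'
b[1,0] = 'advice'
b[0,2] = 'debt'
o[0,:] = ['woman', 'tea', 'maintenance', 'meat']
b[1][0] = 'advice'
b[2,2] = 'republic'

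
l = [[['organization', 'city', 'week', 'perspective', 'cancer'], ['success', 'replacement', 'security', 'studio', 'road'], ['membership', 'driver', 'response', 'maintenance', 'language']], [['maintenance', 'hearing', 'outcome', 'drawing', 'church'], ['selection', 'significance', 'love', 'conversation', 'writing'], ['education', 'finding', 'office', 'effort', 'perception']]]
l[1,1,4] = 'writing'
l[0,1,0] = 'success'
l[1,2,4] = 'perception'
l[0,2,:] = ['membership', 'driver', 'response', 'maintenance', 'language']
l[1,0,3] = 'drawing'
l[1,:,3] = ['drawing', 'conversation', 'effort']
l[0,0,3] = 'perspective'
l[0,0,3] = 'perspective'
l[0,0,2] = 'week'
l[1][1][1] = 'significance'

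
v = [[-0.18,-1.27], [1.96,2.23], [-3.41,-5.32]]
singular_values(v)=[7.07, 0.69]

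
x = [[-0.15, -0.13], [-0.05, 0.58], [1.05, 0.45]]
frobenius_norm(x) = 1.30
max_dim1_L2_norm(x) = 1.14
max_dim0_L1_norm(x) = 1.25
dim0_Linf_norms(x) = [1.05, 0.58]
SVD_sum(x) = [[-0.17, -0.09],[0.21, 0.12],[0.99, 0.55]] + [[0.02, -0.04], [-0.26, 0.46], [0.06, -0.1]]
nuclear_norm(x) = 1.72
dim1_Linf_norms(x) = [0.15, 0.58, 1.05]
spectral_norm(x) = 1.18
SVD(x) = [[-0.17, 0.07], [0.2, -0.97], [0.97, 0.22]] @ diag([1.1771922622936286, 0.5454524521862637]) @ [[0.87, 0.49], [0.49, -0.87]]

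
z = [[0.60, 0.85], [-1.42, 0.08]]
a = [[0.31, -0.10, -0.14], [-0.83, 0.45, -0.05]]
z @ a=[[-0.52,0.32,-0.13], [-0.51,0.18,0.19]]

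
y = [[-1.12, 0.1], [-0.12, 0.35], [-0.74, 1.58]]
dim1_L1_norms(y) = [1.22, 0.47, 2.32]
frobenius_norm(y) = 2.11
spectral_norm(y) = 1.90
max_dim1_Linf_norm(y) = 1.58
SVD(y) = [[-0.39, 0.92],[-0.19, -0.12],[-0.90, -0.38]] @ diag([1.8991601883233025, 0.9156913121176805]) @ [[0.59,  -0.8], [-0.8,  -0.59]]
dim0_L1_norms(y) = [1.98, 2.03]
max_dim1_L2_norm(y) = 1.74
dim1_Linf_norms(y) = [1.12, 0.35, 1.58]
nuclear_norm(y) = 2.81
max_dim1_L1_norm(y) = 2.32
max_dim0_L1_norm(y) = 2.03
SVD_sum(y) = [[-0.44, 0.60], [-0.21, 0.28], [-1.02, 1.38]] + [[-0.68, -0.5], [0.09, 0.07], [0.28, 0.2]]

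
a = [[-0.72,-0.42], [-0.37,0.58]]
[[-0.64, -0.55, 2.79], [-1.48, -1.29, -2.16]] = a @ [[1.73, 1.50, -1.24], [-1.44, -1.27, -4.52]]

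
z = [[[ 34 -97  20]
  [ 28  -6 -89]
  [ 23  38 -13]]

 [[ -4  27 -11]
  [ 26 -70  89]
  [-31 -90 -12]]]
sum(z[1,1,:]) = 45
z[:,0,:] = [[34, -97, 20], [-4, 27, -11]]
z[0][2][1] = 38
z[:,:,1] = [[-97, -6, 38], [27, -70, -90]]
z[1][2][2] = -12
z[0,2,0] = 23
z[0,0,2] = 20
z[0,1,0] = 28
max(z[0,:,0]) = 34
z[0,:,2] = [20, -89, -13]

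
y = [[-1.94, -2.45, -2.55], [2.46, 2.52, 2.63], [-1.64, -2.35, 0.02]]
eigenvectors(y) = [[(0.62-0.15j), 0.62+0.15j, (-0.78+0j)], [-0.69+0.00j, (-0.69-0j), 0.38+0.00j], [0.11-0.34j, (0.11+0.34j), (0.49+0j)]]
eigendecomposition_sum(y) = [[-1.44-0.21j,(-1.62-0.97j),-1.06+0.40j], [(1.46+0.59j),1.45+1.42j,1.21-0.14j], [(-0.52+0.62j),-0.93+0.48j,-0.12+0.62j]] + [[-1.44+0.21j, -1.62+0.97j, -1.06-0.40j],[(1.46-0.59j), (1.45-1.42j), 1.21+0.14j],[(-0.52-0.62j), -0.93-0.48j, (-0.12-0.62j)]] + [[0.95+0.00j,(0.79+0j),(-0.42+0j)], [(-0.45-0j),(-0.38-0j),(0.2-0j)], [-0.60-0.00j,(-0.49-0j),(0.27-0j)]]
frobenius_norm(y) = 6.62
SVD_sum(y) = [[-2.2, -2.59, -2.12], [2.40, 2.83, 2.31], [-1.32, -1.56, -1.28]] + [[0.1, 0.25, -0.41],  [-0.09, -0.21, 0.34],  [-0.33, -0.78, 1.3]] + [[0.15, -0.11, -0.03], [0.15, -0.10, -0.03], [0.01, -0.01, -0.0]]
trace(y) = 0.60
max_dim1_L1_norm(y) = 7.61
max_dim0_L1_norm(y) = 7.32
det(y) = 2.80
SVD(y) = [[-0.63, -0.29, 0.72], [0.68, 0.24, 0.69], [-0.38, 0.93, 0.05]] @ diag([6.39727733995245, 1.6752442827089833, 0.2615324625773402]) @ [[0.55, 0.65, 0.53], [-0.21, -0.51, 0.84], [0.81, -0.57, -0.14]]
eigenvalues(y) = [(-0.12+1.83j), (-0.12-1.83j), (0.84+0j)]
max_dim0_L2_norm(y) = 4.23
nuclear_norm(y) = 8.33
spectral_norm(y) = 6.40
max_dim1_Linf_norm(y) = 2.63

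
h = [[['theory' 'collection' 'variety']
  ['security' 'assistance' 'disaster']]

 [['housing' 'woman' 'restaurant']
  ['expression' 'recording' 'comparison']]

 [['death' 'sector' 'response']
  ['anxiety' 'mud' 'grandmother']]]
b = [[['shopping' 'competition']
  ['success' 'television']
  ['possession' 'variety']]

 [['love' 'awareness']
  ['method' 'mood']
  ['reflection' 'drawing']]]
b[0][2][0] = 'possession'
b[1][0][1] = 'awareness'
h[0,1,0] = 'security'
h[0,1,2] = 'disaster'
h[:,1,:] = [['security', 'assistance', 'disaster'], ['expression', 'recording', 'comparison'], ['anxiety', 'mud', 'grandmother']]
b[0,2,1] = 'variety'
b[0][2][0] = 'possession'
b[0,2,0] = 'possession'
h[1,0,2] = 'restaurant'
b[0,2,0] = 'possession'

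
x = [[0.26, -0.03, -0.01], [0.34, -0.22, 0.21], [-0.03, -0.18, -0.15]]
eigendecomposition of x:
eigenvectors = [[0.83+0.00j, -0.04-0.03j, -0.04+0.03j], [(0.48+0j), (-0.74+0j), (-0.74-0j)], [-0.28+0.00j, -0.09-0.66j, -0.09+0.66j]]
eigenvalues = [(0.25+0j), (-0.18+0.2j), (-0.18-0.2j)]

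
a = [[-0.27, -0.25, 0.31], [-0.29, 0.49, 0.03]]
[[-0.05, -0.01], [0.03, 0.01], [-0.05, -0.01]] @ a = [[0.02, 0.01, -0.02], [-0.01, -0.0, 0.01], [0.02, 0.01, -0.02]]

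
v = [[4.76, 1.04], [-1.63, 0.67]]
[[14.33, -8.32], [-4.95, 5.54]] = v @ [[3.02, -2.32], [-0.04, 2.62]]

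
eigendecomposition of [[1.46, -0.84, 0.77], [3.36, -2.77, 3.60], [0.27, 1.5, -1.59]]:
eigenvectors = [[-0.19+0.00j, 0.22+0.17j, (0.22-0.17j)], [(-0.84+0j), 0.79+0.00j, (0.79-0j)], [(0.51+0j), 0.55-0.07j, (0.55+0.07j)]]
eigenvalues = [(-4.17+0j), (0.64+0.39j), (0.64-0.39j)]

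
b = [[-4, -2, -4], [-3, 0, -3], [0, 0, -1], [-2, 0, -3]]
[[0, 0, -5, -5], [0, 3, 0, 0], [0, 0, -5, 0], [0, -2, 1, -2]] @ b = [[10, 0, 20], [-9, 0, -9], [0, 0, 5], [10, 0, 11]]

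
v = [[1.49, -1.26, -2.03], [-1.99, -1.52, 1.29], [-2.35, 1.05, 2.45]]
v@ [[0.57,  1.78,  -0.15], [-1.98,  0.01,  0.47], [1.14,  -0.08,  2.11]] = [[1.03, 2.80, -5.10], [3.35, -3.66, 2.31], [-0.63, -4.37, 6.02]]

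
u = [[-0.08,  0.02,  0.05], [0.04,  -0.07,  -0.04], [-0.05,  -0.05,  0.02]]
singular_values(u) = [0.13, 0.08, 0.0]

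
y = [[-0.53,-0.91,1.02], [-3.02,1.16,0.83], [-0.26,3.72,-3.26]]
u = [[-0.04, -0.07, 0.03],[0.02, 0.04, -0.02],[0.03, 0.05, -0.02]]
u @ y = [[0.22,  0.07,  -0.2], [-0.13,  -0.05,  0.12], [-0.16,  -0.04,  0.14]]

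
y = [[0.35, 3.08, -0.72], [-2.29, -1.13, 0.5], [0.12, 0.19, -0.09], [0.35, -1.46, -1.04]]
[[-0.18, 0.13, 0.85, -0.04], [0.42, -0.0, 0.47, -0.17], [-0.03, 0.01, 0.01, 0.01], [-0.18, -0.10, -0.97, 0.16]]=y @ [[-0.15, -0.02, -0.33, 0.08],  [-0.01, 0.05, 0.38, -0.04],  [0.14, 0.02, 0.29, -0.07]]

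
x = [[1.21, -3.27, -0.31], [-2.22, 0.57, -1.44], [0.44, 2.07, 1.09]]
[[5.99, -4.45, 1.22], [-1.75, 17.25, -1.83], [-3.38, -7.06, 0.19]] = x@[[-0.67, -7.15, -2.1],[-2.21, -1.15, -1.52],[1.37, -1.41, 3.91]]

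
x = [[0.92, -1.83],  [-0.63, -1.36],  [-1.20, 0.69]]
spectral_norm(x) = 2.53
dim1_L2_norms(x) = [2.05, 1.5, 1.38]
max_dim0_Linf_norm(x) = 1.83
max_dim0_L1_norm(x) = 3.88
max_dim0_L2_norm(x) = 2.38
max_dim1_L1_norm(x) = 2.75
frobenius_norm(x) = 2.89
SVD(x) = [[-0.81, 0.07], [-0.39, -0.81], [0.44, -0.59]] @ diag([2.531698089508564, 1.39585270841113]) @ [[-0.41, 0.91], [0.91, 0.41]]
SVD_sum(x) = [[0.83, -1.87], [0.40, -0.90], [-0.45, 1.02]] + [[0.09, 0.04],[-1.03, -0.46],[-0.75, -0.33]]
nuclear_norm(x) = 3.93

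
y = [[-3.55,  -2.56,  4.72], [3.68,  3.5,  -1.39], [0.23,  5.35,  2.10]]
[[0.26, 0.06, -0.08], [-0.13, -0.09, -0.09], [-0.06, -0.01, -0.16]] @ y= [[-0.72,  -0.88,  0.98], [0.11,  -0.46,  -0.68], [0.14,  -0.74,  -0.61]]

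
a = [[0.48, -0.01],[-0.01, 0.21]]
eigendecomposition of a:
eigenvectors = [[1.0,  0.04], [-0.04,  1.0]]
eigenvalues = [0.48, 0.21]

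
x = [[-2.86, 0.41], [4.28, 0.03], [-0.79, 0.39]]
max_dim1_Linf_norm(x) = 4.28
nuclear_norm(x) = 5.72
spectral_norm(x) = 5.21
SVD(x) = [[-0.55, -0.53], [0.82, -0.49], [-0.16, -0.7]] @ diag([5.214418497045424, 0.5030305534165374]) @ [[1.0, -0.05], [-0.05, -1.00]]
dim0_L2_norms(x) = [5.21, 0.57]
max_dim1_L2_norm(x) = 4.28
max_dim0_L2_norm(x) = 5.21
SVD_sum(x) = [[-2.87, 0.14], [4.27, -0.21], [-0.81, 0.04]] + [[0.01, 0.27], [0.01, 0.24], [0.02, 0.35]]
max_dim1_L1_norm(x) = 4.31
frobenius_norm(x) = 5.24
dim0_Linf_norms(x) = [4.28, 0.41]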